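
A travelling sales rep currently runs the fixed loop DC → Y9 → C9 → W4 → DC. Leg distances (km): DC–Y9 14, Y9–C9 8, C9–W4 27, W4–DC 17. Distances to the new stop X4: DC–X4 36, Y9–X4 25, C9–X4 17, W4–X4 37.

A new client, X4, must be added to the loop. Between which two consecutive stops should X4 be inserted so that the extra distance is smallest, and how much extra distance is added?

Minimum extra distance: 27 km, inserting X4 between C9 and W4.

Insertion cost between consecutive stops i–j is d(i,X4) + d(X4,j) − d(i,j):
  between DC and Y9: 36 + 25 − 14 = 47
  between Y9 and C9: 25 + 17 − 8 = 34
  between C9 and W4: 17 + 37 − 27 = 27
  between W4 and DC: 37 + 36 − 17 = 56
Cheapest insertion is between C9 and W4, adding 27.
New total = 66 + 27 = 93.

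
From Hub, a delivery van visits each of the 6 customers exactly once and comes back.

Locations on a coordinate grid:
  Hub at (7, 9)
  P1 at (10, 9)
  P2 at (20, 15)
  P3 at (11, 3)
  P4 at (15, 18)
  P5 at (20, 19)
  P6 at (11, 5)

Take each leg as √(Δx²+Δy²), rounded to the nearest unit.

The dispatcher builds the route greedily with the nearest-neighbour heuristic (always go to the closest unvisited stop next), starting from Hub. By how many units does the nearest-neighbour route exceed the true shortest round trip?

Excess over optimum: 1.

Hub: P1=3, P6=6, P3=7, P4=12, P2=14, P5=16 ⇒ P1
P1: P6=4, P3=6, P4=10, P2=12, P5=14 ⇒ P6
P6: P3=2, P2=13, P4=14, P5=17 ⇒ P3
P3: P2=15, P4=16, P5=18 ⇒ P2
P2: P5=4, P4=6 ⇒ P5
P5: P4=5 ⇒ P4
NN route Hub → P1 → P6 → P3 → P2 → P5 → P4 → Hub costs 45.
Optimal: Hub → P1 → P4 → P5 → P2 → P6 → P3 → Hub costs 44 (by enumerating all 360 distinct tours).
Excess = 45 − 44 = 1.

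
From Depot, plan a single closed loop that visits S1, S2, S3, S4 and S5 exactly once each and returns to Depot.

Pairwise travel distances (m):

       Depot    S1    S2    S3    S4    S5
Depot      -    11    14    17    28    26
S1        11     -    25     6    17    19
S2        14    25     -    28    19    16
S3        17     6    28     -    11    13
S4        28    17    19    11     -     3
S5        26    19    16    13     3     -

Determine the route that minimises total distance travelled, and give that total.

61 m — the shortest possible round trip.

Depot-S1-S2-S3-S4-S5-Depot: 11+25+28+11+3+26 = 104
Depot-S1-S2-S3-S5-S4-Depot: 11+25+28+13+3+28 = 108
Depot-S1-S2-S4-S3-S5-Depot: 11+25+19+11+13+26 = 105
Depot-S1-S2-S4-S5-S3-Depot: 11+25+19+3+13+17 = 88
Depot-S1-S2-S5-S3-S4-Depot: 11+25+16+13+11+28 = 104
Depot-S1-S2-S5-S4-S3-Depot: 11+25+16+3+11+17 = 83
Depot-S1-S3-S2-S4-S5-Depot: 11+6+28+19+3+26 = 93
Depot-S1-S3-S2-S5-S4-Depot: 11+6+28+16+3+28 = 92
Depot-S1-S3-S4-S2-S5-Depot: 11+6+11+19+16+26 = 89
Depot-S1-S3-S4-S5-S2-Depot: 11+6+11+3+16+14 = 61
Depot-S1-S3-S5-S2-S4-Depot: 11+6+13+16+19+28 = 93
Depot-S1-S3-S5-S4-S2-Depot: 11+6+13+3+19+14 = 66
Depot-S1-S4-S2-S3-S5-Depot: 11+17+19+28+13+26 = 114
Depot-S1-S4-S2-S5-S3-Depot: 11+17+19+16+13+17 = 93
… (46 more)
The minimum is 61.
One optimal route: Depot → S1 → S3 → S4 → S5 → S2 → Depot (or its reverse).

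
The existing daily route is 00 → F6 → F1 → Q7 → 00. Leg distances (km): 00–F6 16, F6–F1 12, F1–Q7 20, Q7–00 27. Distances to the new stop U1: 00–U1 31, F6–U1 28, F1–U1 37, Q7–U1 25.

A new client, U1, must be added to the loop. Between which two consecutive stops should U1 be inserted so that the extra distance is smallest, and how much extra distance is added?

Insertion cost between consecutive stops i–j is d(i,U1) + d(U1,j) − d(i,j):
  between 00 and F6: 31 + 28 − 16 = 43
  between F6 and F1: 28 + 37 − 12 = 53
  between F1 and Q7: 37 + 25 − 20 = 42
  between Q7 and 00: 25 + 31 − 27 = 29
Cheapest insertion is between Q7 and 00, adding 29.
New total = 75 + 29 = 104.

+29 km — insert U1 between Q7 and 00.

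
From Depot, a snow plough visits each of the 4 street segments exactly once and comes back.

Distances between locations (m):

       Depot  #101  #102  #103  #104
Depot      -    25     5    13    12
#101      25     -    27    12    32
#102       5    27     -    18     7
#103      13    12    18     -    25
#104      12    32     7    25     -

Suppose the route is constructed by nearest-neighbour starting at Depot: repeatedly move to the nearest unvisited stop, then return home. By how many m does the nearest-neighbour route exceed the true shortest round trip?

5 m longer than the optimal tour.

From Depot: #102=5, #104=12, #103=13, #101=25 → choose #102 (5).
From #102: #104=7, #103=18, #101=27 → choose #104 (7).
From #104: #103=25, #101=32 → choose #103 (25).
From #103: #101=12 → choose #101 (12).
NN route Depot → #102 → #104 → #103 → #101 → Depot costs 74.
Optimal: Depot → #102 → #104 → #101 → #103 → Depot costs 69 (by enumerating all 12 distinct tours).
Excess = 74 − 69 = 5.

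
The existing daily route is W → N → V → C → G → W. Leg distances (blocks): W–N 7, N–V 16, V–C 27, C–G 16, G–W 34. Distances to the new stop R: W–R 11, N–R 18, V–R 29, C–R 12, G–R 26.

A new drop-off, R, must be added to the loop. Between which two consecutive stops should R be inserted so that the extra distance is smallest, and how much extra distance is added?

Insertion cost between consecutive stops i–j is d(i,R) + d(R,j) − d(i,j):
  between W and N: 11 + 18 − 7 = 22
  between N and V: 18 + 29 − 16 = 31
  between V and C: 29 + 12 − 27 = 14
  between C and G: 12 + 26 − 16 = 22
  between G and W: 26 + 11 − 34 = 3
Cheapest insertion is between G and W, adding 3.
New total = 100 + 3 = 103.

Minimum extra distance: 3 blocks, inserting R between G and W.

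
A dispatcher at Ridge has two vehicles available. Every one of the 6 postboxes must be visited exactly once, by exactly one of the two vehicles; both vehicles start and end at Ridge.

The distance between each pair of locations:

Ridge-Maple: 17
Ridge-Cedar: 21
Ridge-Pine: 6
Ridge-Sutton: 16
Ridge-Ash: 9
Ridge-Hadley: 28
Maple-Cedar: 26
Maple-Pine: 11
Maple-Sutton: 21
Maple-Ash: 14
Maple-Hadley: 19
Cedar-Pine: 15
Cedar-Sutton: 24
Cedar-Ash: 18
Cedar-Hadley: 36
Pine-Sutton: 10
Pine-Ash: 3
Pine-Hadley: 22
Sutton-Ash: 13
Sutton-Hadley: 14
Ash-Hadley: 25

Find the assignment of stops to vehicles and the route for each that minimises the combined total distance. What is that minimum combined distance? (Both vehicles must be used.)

Try each way of splitting the stops between the two vehicles (each non-empty) and, for each split, find the best tour for each vehicle:
  {Maple} + {Cedar, Pine, Sutton, Ash, Hadley}: 34 + 93 = 127
  {Cedar} + {Maple, Pine, Sutton, Ash, Hadley}: 42 + 72 = 114
  {Maple, Cedar} + {Pine, Sutton, Ash, Hadley}: 64 + 64 = 128
  {Pine} + {Maple, Cedar, Sutton, Ash, Hadley}: 12 + 101 = 113
  {Maple, Pine} + {Cedar, Sutton, Ash, Hadley}: 34 + 93 = 127
  {Cedar, Pine} + {Maple, Sutton, Ash, Hadley}: 42 + 72 = 114
  … (31 splits in total)
Best: vehicle 1 Ridge → Pine → Ridge = 12; vehicle 2 Ridge → Maple → Hadley → Sutton → Cedar → Ash → Ridge = 101; combined 113.

113 — the smallest possible combined total.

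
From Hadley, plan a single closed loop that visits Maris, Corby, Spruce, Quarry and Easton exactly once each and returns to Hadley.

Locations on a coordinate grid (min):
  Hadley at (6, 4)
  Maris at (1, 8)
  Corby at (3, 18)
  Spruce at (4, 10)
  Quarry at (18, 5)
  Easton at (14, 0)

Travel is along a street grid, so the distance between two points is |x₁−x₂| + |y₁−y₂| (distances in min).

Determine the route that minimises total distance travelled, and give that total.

70 min — the shortest possible round trip.

Hadley-Maris-Corby-Spruce-Quarry-Easton-Hadley: 9+12+9+19+9+12 = 70
Hadley-Maris-Corby-Spruce-Easton-Quarry-Hadley: 9+12+9+20+9+13 = 72
Hadley-Maris-Corby-Quarry-Spruce-Easton-Hadley: 9+12+28+19+20+12 = 100
Hadley-Maris-Corby-Quarry-Easton-Spruce-Hadley: 9+12+28+9+20+8 = 86
Hadley-Maris-Corby-Easton-Spruce-Quarry-Hadley: 9+12+29+20+19+13 = 102
Hadley-Maris-Corby-Easton-Quarry-Spruce-Hadley: 9+12+29+9+19+8 = 86
Hadley-Maris-Spruce-Corby-Quarry-Easton-Hadley: 9+5+9+28+9+12 = 72
Hadley-Maris-Spruce-Corby-Easton-Quarry-Hadley: 9+5+9+29+9+13 = 74
Hadley-Maris-Spruce-Quarry-Corby-Easton-Hadley: 9+5+19+28+29+12 = 102
Hadley-Maris-Spruce-Quarry-Easton-Corby-Hadley: 9+5+19+9+29+17 = 88
Hadley-Maris-Spruce-Easton-Corby-Quarry-Hadley: 9+5+20+29+28+13 = 104
Hadley-Maris-Spruce-Easton-Quarry-Corby-Hadley: 9+5+20+9+28+17 = 88
Hadley-Maris-Quarry-Corby-Spruce-Easton-Hadley: 9+20+28+9+20+12 = 98
Hadley-Maris-Quarry-Corby-Easton-Spruce-Hadley: 9+20+28+29+20+8 = 114
… (46 more)
The minimum is 70.
One optimal route: Hadley → Maris → Corby → Spruce → Quarry → Easton → Hadley (or its reverse).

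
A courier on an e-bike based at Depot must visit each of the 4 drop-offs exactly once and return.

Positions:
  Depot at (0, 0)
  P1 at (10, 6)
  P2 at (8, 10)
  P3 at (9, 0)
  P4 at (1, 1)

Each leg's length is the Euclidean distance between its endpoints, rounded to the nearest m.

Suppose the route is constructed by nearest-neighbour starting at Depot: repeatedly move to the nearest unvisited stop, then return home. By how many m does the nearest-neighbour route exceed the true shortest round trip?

Depot: P4=1, P3=9, P1=12, P2=13 ⇒ P4
P4: P3=8, P1=10, P2=11 ⇒ P3
P3: P1=6, P2=10 ⇒ P1
P1: P2=4 ⇒ P2
NN route Depot → P4 → P3 → P1 → P2 → Depot costs 32.
Optimal: Depot → P3 → P1 → P2 → P4 → Depot costs 31 (by enumerating all 12 distinct tours).
Excess = 32 − 31 = 1.

1 m longer than the optimal tour.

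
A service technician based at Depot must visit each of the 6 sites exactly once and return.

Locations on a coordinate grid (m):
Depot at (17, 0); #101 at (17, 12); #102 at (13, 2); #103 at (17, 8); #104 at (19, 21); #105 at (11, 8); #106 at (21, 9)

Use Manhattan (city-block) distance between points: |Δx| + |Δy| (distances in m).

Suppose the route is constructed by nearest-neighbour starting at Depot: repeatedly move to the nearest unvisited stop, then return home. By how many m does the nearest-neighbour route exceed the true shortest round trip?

Excess over optimum: 6 m.

From Depot: #102=6, #103=8, #101=12, #106=13, #105=14, #104=23 → choose #102 (6).
From #102: #105=8, #103=10, #101=14, #106=15, #104=25 → choose #105 (8).
From #105: #103=6, #101=10, #106=11, #104=21 → choose #103 (6).
From #103: #101=4, #106=5, #104=15 → choose #101 (4).
From #101: #106=7, #104=11 → choose #106 (7).
From #106: #104=14 → choose #104 (14).
NN route Depot → #102 → #105 → #103 → #101 → #106 → #104 → Depot costs 68.
Optimal: Depot → #101 → #104 → #106 → #103 → #105 → #102 → Depot costs 62 (by enumerating all 360 distinct tours).
Excess = 68 − 62 = 6.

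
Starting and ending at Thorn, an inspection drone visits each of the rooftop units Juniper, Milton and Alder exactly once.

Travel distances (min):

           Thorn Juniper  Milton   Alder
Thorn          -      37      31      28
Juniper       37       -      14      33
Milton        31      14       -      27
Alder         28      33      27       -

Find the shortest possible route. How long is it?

With 3 stops there are 3!/2 = 3 distinct round trips (a route and its reverse cost the same).
Thorn→Juniper→Milton→Alder→Thorn: 37+14+27+28 = 106
Thorn→Juniper→Alder→Milton→Thorn: 37+33+27+31 = 128
Thorn→Milton→Juniper→Alder→Thorn: 31+14+33+28 = 106
The minimum is 106.
One optimal route: Thorn → Juniper → Milton → Alder → Thorn (or its reverse).

106 min — the shortest possible round trip.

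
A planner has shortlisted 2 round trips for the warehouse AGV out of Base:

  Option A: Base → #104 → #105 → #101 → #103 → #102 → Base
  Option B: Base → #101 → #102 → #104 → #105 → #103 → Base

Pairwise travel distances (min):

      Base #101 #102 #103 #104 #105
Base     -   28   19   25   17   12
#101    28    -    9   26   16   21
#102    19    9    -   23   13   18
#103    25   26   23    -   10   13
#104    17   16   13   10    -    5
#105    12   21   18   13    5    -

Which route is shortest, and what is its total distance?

Option A: 17 + 5 + 21 + 26 + 23 + 19 = 111
Option B: 28 + 9 + 13 + 5 + 13 + 25 = 93

93 min — Option B is the shortest.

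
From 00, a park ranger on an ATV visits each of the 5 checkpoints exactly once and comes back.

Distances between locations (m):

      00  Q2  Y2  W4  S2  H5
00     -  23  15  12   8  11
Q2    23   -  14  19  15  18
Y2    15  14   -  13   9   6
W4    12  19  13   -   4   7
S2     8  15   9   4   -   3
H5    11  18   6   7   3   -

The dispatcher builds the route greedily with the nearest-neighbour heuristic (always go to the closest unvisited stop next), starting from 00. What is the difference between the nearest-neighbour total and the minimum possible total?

10 m longer than the optimal tour.

00: S2=8, H5=11, W4=12, Y2=15, Q2=23 ⇒ S2
S2: H5=3, W4=4, Y2=9, Q2=15 ⇒ H5
H5: Y2=6, W4=7, Q2=18 ⇒ Y2
Y2: W4=13, Q2=14 ⇒ W4
W4: Q2=19 ⇒ Q2
NN route 00 → S2 → H5 → Y2 → W4 → Q2 → 00 costs 72.
Optimal: 00 → Q2 → Y2 → H5 → W4 → S2 → 00 costs 62 (by enumerating all 60 distinct tours).
Excess = 72 − 62 = 10.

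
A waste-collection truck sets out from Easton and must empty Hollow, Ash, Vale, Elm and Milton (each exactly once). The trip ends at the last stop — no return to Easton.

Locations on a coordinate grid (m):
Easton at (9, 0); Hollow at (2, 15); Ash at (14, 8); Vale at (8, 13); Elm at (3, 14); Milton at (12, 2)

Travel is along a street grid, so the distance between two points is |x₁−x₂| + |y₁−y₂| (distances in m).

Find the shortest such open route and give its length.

Minimum one-way distance = 32 m.

There are 5! = 120 possible orderings.
Easton→Hollow→Ash→Vale→Elm→Milton: 22+19+11+6+21 = 79
Easton→Hollow→Ash→Vale→Milton→Elm: 22+19+11+15+21 = 88
Easton→Hollow→Ash→Elm→Vale→Milton: 22+19+17+6+15 = 79
Easton→Hollow→Ash→Elm→Milton→Vale: 22+19+17+21+15 = 94
Easton→Hollow→Ash→Milton→Vale→Elm: 22+19+8+15+6 = 70
Easton→Hollow→Ash→Milton→Elm→Vale: 22+19+8+21+6 = 76
Easton→Hollow→Vale→Ash→Elm→Milton: 22+8+11+17+21 = 79
Easton→Hollow→Vale→Ash→Milton→Elm: 22+8+11+8+21 = 70
Easton→Hollow→Vale→Elm→Ash→Milton: 22+8+6+17+8 = 61
Easton→Hollow→Vale→Elm→Milton→Ash: 22+8+6+21+8 = 65
Easton→Hollow→Vale→Milton→Ash→Elm: 22+8+15+8+17 = 70
Easton→Hollow→Vale→Milton→Elm→Ash: 22+8+15+21+17 = 83
Easton→Hollow→Elm→Ash→Vale→Milton: 22+2+17+11+15 = 67
Easton→Hollow→Elm→Ash→Milton→Vale: 22+2+17+8+15 = 64
… (106 more)
Easton→Milton→Ash→Vale→Elm→Hollow: 5+8+11+6+2 = 32  ← best
The minimum is 32.
One shortest path: Easton → Milton → Ash → Vale → Elm → Hollow.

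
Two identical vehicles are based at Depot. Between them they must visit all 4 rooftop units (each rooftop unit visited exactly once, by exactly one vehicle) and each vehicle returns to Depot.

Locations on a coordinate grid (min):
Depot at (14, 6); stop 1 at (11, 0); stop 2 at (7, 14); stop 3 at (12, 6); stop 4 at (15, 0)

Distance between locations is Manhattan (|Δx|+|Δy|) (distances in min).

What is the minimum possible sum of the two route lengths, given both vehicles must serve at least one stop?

Try each way of splitting the stops between the two vehicles (each non-empty) and, for each split, find the best tour for each vehicle:
  {stop 1} + {stop 2, stop 3, stop 4}: 18 + 44 = 62
  {stop 2} + {stop 1, stop 3, stop 4}: 30 + 20 = 50
  {stop 1, stop 2} + {stop 3, stop 4}: 42 + 18 = 60
  {stop 3} + {stop 1, stop 2, stop 4}: 4 + 44 = 48
  {stop 1, stop 3} + {stop 2, stop 4}: 18 + 44 = 62
  {stop 2, stop 3} + {stop 1, stop 4}: 30 + 20 = 50
  … (7 splits in total)
Best: vehicle 1 Depot → stop 3 → Depot = 4; vehicle 2 Depot → stop 2 → stop 1 → stop 4 → Depot = 44; combined 48.

48 min — the smallest possible combined total.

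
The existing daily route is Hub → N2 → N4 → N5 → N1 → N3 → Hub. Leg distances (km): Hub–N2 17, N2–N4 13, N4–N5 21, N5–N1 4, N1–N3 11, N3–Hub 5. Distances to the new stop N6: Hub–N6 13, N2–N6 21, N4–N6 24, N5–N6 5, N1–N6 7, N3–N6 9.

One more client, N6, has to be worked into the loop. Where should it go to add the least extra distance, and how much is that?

Adding 5 km by placing N6 on the N1–N3 leg.

Insertion cost between consecutive stops i–j is d(i,N6) + d(N6,j) − d(i,j):
  between Hub and N2: 13 + 21 − 17 = 17
  between N2 and N4: 21 + 24 − 13 = 32
  between N4 and N5: 24 + 5 − 21 = 8
  between N5 and N1: 5 + 7 − 4 = 8
  between N1 and N3: 7 + 9 − 11 = 5
  between N3 and Hub: 9 + 13 − 5 = 17
Cheapest insertion is between N1 and N3, adding 5.
New total = 71 + 5 = 76.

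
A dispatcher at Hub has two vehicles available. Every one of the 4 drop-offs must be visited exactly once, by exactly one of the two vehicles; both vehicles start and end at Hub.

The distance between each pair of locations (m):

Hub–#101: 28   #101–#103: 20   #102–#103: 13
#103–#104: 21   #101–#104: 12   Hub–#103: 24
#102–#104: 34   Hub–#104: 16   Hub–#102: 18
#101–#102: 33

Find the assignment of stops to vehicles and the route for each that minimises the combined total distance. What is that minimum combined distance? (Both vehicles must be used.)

Minimum combined distance: 108 m.

Try each way of splitting the stops between the two vehicles (each non-empty) and, for each split, find the best tour for each vehicle:
  {#101} + {#102, #103, #104}: 56 + 68 = 124
  {#102} + {#101, #103, #104}: 36 + 72 = 108
  {#101, #102} + {#103, #104}: 79 + 61 = 140
  {#103} + {#101, #102, #104}: 48 + 79 = 127
  {#101, #103} + {#102, #104}: 72 + 68 = 140
  {#102, #103} + {#101, #104}: 55 + 56 = 111
  … (7 splits in total)
Best: vehicle 1 Hub → #102 → Hub = 36; vehicle 2 Hub → #103 → #101 → #104 → Hub = 72; combined 108.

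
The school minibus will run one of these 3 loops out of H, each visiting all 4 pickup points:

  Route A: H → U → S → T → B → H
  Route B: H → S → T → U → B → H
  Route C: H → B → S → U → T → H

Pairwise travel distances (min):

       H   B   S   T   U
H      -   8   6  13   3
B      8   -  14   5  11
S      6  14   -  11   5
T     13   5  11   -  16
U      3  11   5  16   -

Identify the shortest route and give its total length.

Route A: 3 + 5 + 11 + 5 + 8 = 32
Route B: 6 + 11 + 16 + 11 + 8 = 52
Route C: 8 + 14 + 5 + 16 + 13 = 56

32 min — Route A is the shortest.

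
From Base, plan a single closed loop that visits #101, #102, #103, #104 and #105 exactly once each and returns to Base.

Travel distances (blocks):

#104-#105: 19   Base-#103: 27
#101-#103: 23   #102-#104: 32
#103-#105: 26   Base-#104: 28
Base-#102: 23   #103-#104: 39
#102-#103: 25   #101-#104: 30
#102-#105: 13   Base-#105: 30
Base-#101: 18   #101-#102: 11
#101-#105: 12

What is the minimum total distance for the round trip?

121 blocks — the shortest possible round trip.

Base → #101 → #102 → #103 → #104 → #105 → Base: 18+11+25+39+19+30 = 142
Base → #101 → #102 → #103 → #105 → #104 → Base: 18+11+25+26+19+28 = 127
Base → #101 → #102 → #104 → #103 → #105 → Base: 18+11+32+39+26+30 = 156
Base → #101 → #102 → #104 → #105 → #103 → Base: 18+11+32+19+26+27 = 133
Base → #101 → #102 → #105 → #103 → #104 → Base: 18+11+13+26+39+28 = 135
Base → #101 → #102 → #105 → #104 → #103 → Base: 18+11+13+19+39+27 = 127
Base → #101 → #103 → #102 → #104 → #105 → Base: 18+23+25+32+19+30 = 147
Base → #101 → #103 → #102 → #105 → #104 → Base: 18+23+25+13+19+28 = 126
Base → #101 → #103 → #104 → #102 → #105 → Base: 18+23+39+32+13+30 = 155
Base → #101 → #103 → #104 → #105 → #102 → Base: 18+23+39+19+13+23 = 135
Base → #101 → #103 → #105 → #102 → #104 → Base: 18+23+26+13+32+28 = 140
Base → #101 → #103 → #105 → #104 → #102 → Base: 18+23+26+19+32+23 = 141
Base → #101 → #104 → #102 → #103 → #105 → Base: 18+30+32+25+26+30 = 161
Base → #101 → #104 → #102 → #105 → #103 → Base: 18+30+32+13+26+27 = 146
… (46 more)
Base → #103 → #101 → #102 → #105 → #104 → Base: 27+23+11+13+19+28 = 121  ← best
The minimum is 121.
One optimal route: Base → #103 → #101 → #102 → #105 → #104 → Base (or its reverse).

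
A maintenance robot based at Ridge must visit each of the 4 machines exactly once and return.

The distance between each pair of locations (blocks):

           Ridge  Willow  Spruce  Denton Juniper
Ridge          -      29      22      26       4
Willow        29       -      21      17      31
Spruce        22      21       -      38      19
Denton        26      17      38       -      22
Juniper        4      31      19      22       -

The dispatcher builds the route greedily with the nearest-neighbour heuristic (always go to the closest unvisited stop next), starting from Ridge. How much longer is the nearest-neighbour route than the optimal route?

From Ridge: Juniper=4, Spruce=22, Denton=26, Willow=29 → choose Juniper (4).
From Juniper: Spruce=19, Denton=22, Willow=31 → choose Spruce (19).
From Spruce: Willow=21, Denton=38 → choose Willow (21).
From Willow: Denton=17 → choose Denton (17).
NN route Ridge → Juniper → Spruce → Willow → Denton → Ridge costs 87.
Optimal: Ridge → Spruce → Willow → Denton → Juniper → Ridge costs 86 (by enumerating all 12 distinct tours).
Excess = 87 − 86 = 1.

1 blocks longer than the optimal tour.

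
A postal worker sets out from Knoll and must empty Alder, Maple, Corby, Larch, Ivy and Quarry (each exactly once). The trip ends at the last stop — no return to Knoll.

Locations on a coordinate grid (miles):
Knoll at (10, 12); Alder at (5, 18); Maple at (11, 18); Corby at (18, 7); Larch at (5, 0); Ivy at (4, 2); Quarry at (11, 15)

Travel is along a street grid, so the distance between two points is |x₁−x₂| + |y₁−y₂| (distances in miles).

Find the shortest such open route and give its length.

There are 6! = 720 possible orderings.
Knoll - Alder - Maple - Corby - Larch - Ivy - Quarry: 11+6+18+20+3+20 = 78
Knoll - Alder - Maple - Corby - Larch - Quarry - Ivy: 11+6+18+20+21+20 = 96
Knoll - Alder - Maple - Corby - Ivy - Larch - Quarry: 11+6+18+19+3+21 = 78
Knoll - Alder - Maple - Corby - Ivy - Quarry - Larch: 11+6+18+19+20+21 = 95
Knoll - Alder - Maple - Corby - Quarry - Larch - Ivy: 11+6+18+15+21+3 = 74
Knoll - Alder - Maple - Corby - Quarry - Ivy - Larch: 11+6+18+15+20+3 = 73
Knoll - Alder - Maple - Larch - Corby - Ivy - Quarry: 11+6+24+20+19+20 = 100
Knoll - Alder - Maple - Larch - Corby - Quarry - Ivy: 11+6+24+20+15+20 = 96
… (712 more)
Knoll - Quarry - Maple - Alder - Larch - Ivy - Corby: 4+3+6+18+3+19 = 53  ← best
The minimum is 53.
One shortest path: Knoll → Quarry → Maple → Alder → Larch → Ivy → Corby.

53 miles — the minimum one-way total.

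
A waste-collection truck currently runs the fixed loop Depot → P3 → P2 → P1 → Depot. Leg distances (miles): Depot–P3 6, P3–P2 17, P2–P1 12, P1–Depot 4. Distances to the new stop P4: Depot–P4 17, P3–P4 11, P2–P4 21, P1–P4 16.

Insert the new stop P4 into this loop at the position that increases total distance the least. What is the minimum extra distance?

Insertion cost between consecutive stops i–j is d(i,P4) + d(P4,j) − d(i,j):
  between Depot and P3: 17 + 11 − 6 = 22
  between P3 and P2: 11 + 21 − 17 = 15
  between P2 and P1: 21 + 16 − 12 = 25
  between P1 and Depot: 16 + 17 − 4 = 29
Cheapest insertion is between P3 and P2, adding 15.
New total = 39 + 15 = 54.

Minimum extra distance: 15 miles, inserting P4 between P3 and P2.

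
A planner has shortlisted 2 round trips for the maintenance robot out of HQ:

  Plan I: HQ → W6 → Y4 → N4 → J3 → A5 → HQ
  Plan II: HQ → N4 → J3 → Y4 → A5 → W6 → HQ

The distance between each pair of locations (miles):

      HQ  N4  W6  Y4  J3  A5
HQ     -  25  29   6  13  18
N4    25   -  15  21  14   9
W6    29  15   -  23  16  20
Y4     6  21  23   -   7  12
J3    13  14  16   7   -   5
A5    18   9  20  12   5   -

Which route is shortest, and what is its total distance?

107 miles — Plan II is the shortest.

Plan I: 29 + 23 + 21 + 14 + 5 + 18 = 110
Plan II: 25 + 14 + 7 + 12 + 20 + 29 = 107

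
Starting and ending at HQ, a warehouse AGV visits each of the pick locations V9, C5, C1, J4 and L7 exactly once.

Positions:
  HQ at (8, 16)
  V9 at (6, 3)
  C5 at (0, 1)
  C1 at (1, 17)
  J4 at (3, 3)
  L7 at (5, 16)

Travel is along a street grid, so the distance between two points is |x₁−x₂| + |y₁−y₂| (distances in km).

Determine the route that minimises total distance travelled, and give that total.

There are 60 distinct closed tours to check (reversals are equivalent).
HQ→V9→C5→C1→J4→L7→HQ: 15+8+17+16+15+3 = 74
HQ→V9→C5→C1→L7→J4→HQ: 15+8+17+5+15+18 = 78
HQ→V9→C5→J4→C1→L7→HQ: 15+8+5+16+5+3 = 52
HQ→V9→C5→J4→L7→C1→HQ: 15+8+5+15+5+8 = 56
HQ→V9→C5→L7→C1→J4→HQ: 15+8+20+5+16+18 = 82
HQ→V9→C5→L7→J4→C1→HQ: 15+8+20+15+16+8 = 82
HQ→V9→C1→C5→J4→L7→HQ: 15+19+17+5+15+3 = 74
HQ→V9→C1→C5→L7→J4→HQ: 15+19+17+20+15+18 = 104
HQ→V9→C1→J4→C5→L7→HQ: 15+19+16+5+20+3 = 78
HQ→V9→C1→J4→L7→C5→HQ: 15+19+16+15+20+23 = 108
HQ→V9→C1→L7→C5→J4→HQ: 15+19+5+20+5+18 = 82
HQ→V9→C1→L7→J4→C5→HQ: 15+19+5+15+5+23 = 82
HQ→V9→J4→C5→C1→L7→HQ: 15+3+5+17+5+3 = 48
HQ→V9→J4→C5→L7→C1→HQ: 15+3+5+20+5+8 = 56
… (46 more)
The minimum is 48.
One optimal route: HQ → V9 → J4 → C5 → C1 → L7 → HQ (or its reverse).

48 km — the shortest possible round trip.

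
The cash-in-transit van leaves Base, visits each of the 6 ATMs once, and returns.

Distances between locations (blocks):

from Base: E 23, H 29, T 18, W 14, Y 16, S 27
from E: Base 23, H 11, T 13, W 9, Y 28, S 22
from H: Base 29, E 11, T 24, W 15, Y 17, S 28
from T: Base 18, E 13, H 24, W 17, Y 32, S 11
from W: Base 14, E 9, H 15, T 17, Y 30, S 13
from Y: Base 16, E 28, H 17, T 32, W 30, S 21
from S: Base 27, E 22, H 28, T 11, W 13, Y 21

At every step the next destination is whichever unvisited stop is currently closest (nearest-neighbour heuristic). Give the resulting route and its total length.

Total distance 101 blocks via the nearest-neighbour route Base → W → E → H → Y → S → T → Base.

From Base: distances to unvisited — W=14, Y=16, T=18, E=23, S=27, H=29. Nearest is W (14).
From W: distances to unvisited — E=9, S=13, H=15, T=17, Y=30. Nearest is E (9).
From E: distances to unvisited — H=11, T=13, S=22, Y=28. Nearest is H (11).
From H: distances to unvisited — Y=17, T=24, S=28. Nearest is Y (17).
From Y: distances to unvisited — S=21, T=32. Nearest is S (21).
From S: distances to unvisited — T=11. Nearest is T (11).
Return T→Base: 18.
Total = 14 + 9 + 11 + 17 + 21 + 11 + 18 = 101.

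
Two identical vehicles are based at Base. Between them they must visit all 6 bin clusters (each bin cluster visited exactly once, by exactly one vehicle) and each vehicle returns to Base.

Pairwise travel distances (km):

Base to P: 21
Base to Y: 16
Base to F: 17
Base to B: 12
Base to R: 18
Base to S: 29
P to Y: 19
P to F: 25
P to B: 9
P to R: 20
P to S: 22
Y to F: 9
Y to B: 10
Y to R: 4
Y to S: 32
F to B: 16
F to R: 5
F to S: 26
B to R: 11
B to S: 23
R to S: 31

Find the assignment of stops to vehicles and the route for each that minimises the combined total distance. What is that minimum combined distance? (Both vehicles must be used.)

Minimum combined distance: 114 km.

There are 2^5 − 1 = 31 ways to divide the 6 stops into two non-empty groups. For each, the best each vehicle can do is its own shortest tour through its group:
  {P} + {Y, F, B, R, S}: 42 + 86 = 128
  {Y} + {P, F, B, R, S}: 32 + 92 = 124
  {P, Y} + {F, B, R, S}: 56 + 83 = 139
  {F} + {P, Y, B, R, S}: 34 + 91 = 125
  {P, F} + {Y, B, R, S}: 63 + 83 = 146
  {Y, F} + {P, B, R, S}: 42 + 89 = 131
  … (31 splits in total)
  {Y, F, R} + {P, B, S}: 42 + 72 = 114  ← best
Best: vehicle 1 Base → Y → R → F → Base = 42; vehicle 2 Base → B → P → S → Base = 72; combined 114.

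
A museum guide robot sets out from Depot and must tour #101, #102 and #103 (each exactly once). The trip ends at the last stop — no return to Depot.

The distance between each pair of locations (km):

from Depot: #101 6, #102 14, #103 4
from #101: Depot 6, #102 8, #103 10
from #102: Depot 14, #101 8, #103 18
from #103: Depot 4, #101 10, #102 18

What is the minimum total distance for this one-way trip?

There are 3! = 6 possible orderings.
Depot - #101 - #102 - #103: 6+8+18 = 32
Depot - #101 - #103 - #102: 6+10+18 = 34
Depot - #102 - #101 - #103: 14+8+10 = 32
Depot - #102 - #103 - #101: 14+18+10 = 42
Depot - #103 - #101 - #102: 4+10+8 = 22
Depot - #103 - #102 - #101: 4+18+8 = 30
The minimum is 22.
One shortest path: Depot → #103 → #101 → #102.

22 km — the minimum one-way total.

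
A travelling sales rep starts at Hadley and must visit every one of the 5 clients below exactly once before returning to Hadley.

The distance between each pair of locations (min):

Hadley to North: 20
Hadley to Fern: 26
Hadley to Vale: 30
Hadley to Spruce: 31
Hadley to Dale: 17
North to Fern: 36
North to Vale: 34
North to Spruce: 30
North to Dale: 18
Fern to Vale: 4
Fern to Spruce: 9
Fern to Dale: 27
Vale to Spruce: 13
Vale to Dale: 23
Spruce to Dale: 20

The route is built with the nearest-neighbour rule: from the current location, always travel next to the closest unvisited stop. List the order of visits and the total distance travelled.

From Hadley: distances to unvisited — Dale=17, North=20, Fern=26, Vale=30, Spruce=31. Nearest is Dale (17).
From Dale: distances to unvisited — North=18, Spruce=20, Vale=23, Fern=27. Nearest is North (18).
From North: distances to unvisited — Spruce=30, Vale=34, Fern=36. Nearest is Spruce (30).
From Spruce: distances to unvisited — Fern=9, Vale=13. Nearest is Fern (9).
From Fern: distances to unvisited — Vale=4. Nearest is Vale (4).
Return Vale→Hadley: 30.
Total = 17 + 18 + 30 + 9 + 4 + 30 = 108.

Total distance 108 min via the nearest-neighbour route Hadley → Dale → North → Spruce → Fern → Vale → Hadley.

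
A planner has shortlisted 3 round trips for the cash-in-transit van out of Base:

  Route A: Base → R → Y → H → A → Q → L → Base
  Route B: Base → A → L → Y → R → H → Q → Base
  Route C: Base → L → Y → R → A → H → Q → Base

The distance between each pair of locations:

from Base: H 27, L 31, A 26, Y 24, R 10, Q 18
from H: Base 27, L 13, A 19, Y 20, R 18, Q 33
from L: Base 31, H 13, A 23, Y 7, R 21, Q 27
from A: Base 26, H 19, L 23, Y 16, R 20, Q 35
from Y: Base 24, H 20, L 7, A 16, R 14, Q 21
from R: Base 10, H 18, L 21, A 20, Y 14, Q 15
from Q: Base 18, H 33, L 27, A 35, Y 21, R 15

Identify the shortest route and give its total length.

Shortest is Route B, total 139.

Route A: 10 + 14 + 20 + 19 + 35 + 27 + 31 = 156
Route B: 26 + 23 + 7 + 14 + 18 + 33 + 18 = 139
Route C: 31 + 7 + 14 + 20 + 19 + 33 + 18 = 142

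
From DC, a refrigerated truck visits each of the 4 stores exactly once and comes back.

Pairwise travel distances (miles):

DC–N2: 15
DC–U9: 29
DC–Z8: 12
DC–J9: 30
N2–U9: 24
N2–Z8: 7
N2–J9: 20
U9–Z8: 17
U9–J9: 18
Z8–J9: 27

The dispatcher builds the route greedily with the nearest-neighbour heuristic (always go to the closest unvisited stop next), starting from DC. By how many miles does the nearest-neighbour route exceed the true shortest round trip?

DC: Z8=12, N2=15, U9=29, J9=30 ⇒ Z8
Z8: N2=7, U9=17, J9=27 ⇒ N2
N2: J9=20, U9=24 ⇒ J9
J9: U9=18 ⇒ U9
NN route DC → Z8 → N2 → J9 → U9 → DC costs 86.
Optimal: DC → N2 → J9 → U9 → Z8 → DC costs 82 (by enumerating all 12 distinct tours).
Excess = 86 − 82 = 4.

Excess over optimum: 4 miles.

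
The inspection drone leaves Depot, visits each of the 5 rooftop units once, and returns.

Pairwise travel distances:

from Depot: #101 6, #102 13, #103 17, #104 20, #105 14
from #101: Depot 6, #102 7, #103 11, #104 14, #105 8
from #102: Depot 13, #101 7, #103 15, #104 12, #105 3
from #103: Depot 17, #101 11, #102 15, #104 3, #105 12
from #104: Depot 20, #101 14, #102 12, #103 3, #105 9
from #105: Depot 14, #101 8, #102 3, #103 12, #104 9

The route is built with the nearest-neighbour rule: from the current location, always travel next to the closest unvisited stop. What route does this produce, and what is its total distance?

At Depot the remaining stops are #101 6, #102 13, #105 14, #103 17, #104 20; go to #101.
At #101 the remaining stops are #102 7, #105 8, #103 11, #104 14; go to #102.
At #102 the remaining stops are #105 3, #104 12, #103 15; go to #105.
At #105 the remaining stops are #104 9, #103 12; go to #104.
At #104 the remaining stops are #103 3; go to #103.
Return #103→Depot: 17.
Total = 6 + 7 + 3 + 9 + 3 + 17 = 45.

45 along Depot → #101 → #102 → #105 → #104 → #103 → Depot.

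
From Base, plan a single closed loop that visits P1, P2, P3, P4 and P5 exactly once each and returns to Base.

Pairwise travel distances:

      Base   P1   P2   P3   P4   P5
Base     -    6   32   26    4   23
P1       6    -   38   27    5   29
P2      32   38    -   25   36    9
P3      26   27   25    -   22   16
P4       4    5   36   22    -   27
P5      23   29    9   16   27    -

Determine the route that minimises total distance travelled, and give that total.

There are 60 distinct closed tours to check (reversals are equivalent).
Base → P1 → P2 → P3 → P4 → P5 → Base: 6+38+25+22+27+23 = 141
Base → P1 → P2 → P3 → P5 → P4 → Base: 6+38+25+16+27+4 = 116
Base → P1 → P2 → P4 → P3 → P5 → Base: 6+38+36+22+16+23 = 141
Base → P1 → P2 → P4 → P5 → P3 → Base: 6+38+36+27+16+26 = 149
Base → P1 → P2 → P5 → P3 → P4 → Base: 6+38+9+16+22+4 = 95
Base → P1 → P2 → P5 → P4 → P3 → Base: 6+38+9+27+22+26 = 128
Base → P1 → P3 → P2 → P4 → P5 → Base: 6+27+25+36+27+23 = 144
Base → P1 → P3 → P2 → P5 → P4 → Base: 6+27+25+9+27+4 = 98
Base → P1 → P3 → P4 → P2 → P5 → Base: 6+27+22+36+9+23 = 123
Base → P1 → P3 → P4 → P5 → P2 → Base: 6+27+22+27+9+32 = 123
Base → P1 → P3 → P5 → P2 → P4 → Base: 6+27+16+9+36+4 = 98
Base → P1 → P3 → P5 → P4 → P2 → Base: 6+27+16+27+36+32 = 144
Base → P1 → P4 → P2 → P3 → P5 → Base: 6+5+36+25+16+23 = 111
Base → P1 → P4 → P2 → P5 → P3 → Base: 6+5+36+9+16+26 = 98
… (46 more)
Base → P1 → P4 → P3 → P2 → P5 → Base: 6+5+22+25+9+23 = 90  ← best
The minimum is 90.
One optimal route: Base → P1 → P4 → P3 → P2 → P5 → Base (or its reverse).

Minimum total distance: 90.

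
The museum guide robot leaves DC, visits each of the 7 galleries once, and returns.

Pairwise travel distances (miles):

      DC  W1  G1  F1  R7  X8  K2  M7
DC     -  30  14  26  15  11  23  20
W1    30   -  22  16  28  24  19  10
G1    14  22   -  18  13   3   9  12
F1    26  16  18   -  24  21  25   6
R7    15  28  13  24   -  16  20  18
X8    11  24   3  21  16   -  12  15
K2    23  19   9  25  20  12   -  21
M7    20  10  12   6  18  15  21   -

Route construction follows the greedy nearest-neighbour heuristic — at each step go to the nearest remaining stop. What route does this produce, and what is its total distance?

Nearest-neighbour total = 97 miles; route DC → X8 → G1 → K2 → W1 → M7 → F1 → R7 → DC.

At DC the remaining stops are X8 11, G1 14, R7 15, M7 20, K2 23, F1 26, W1 30; go to X8.
At X8 the remaining stops are G1 3, K2 12, M7 15, R7 16, F1 21, W1 24; go to G1.
At G1 the remaining stops are K2 9, M7 12, R7 13, F1 18, W1 22; go to K2.
At K2 the remaining stops are W1 19, R7 20, M7 21, F1 25; go to W1.
At W1 the remaining stops are M7 10, F1 16, R7 28; go to M7.
At M7 the remaining stops are F1 6, R7 18; go to F1.
At F1 the remaining stops are R7 24; go to R7.
Return R7→DC: 15.
Total = 11 + 3 + 9 + 19 + 10 + 6 + 24 + 15 = 97.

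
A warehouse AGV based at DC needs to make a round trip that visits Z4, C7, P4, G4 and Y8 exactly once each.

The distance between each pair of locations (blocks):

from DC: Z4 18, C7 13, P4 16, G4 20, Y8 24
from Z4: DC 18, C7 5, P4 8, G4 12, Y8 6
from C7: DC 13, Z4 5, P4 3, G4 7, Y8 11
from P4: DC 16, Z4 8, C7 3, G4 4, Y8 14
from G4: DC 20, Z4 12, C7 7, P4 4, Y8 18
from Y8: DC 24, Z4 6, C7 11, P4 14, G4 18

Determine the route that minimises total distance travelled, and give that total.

With 5 stops there are 5!/2 = 60 distinct round trips (a route and its reverse cost the same).
DC→Z4→C7→P4→G4→Y8→DC: 18+5+3+4+18+24 = 72
DC→Z4→C7→P4→Y8→G4→DC: 18+5+3+14+18+20 = 78
DC→Z4→C7→G4→P4→Y8→DC: 18+5+7+4+14+24 = 72
DC→Z4→C7→G4→Y8→P4→DC: 18+5+7+18+14+16 = 78
DC→Z4→C7→Y8→P4→G4→DC: 18+5+11+14+4+20 = 72
DC→Z4→C7→Y8→G4→P4→DC: 18+5+11+18+4+16 = 72
DC→Z4→P4→C7→G4→Y8→DC: 18+8+3+7+18+24 = 78
DC→Z4→P4→C7→Y8→G4→DC: 18+8+3+11+18+20 = 78
DC→Z4→P4→G4→C7→Y8→DC: 18+8+4+7+11+24 = 72
DC→Z4→P4→G4→Y8→C7→DC: 18+8+4+18+11+13 = 72
DC→Z4→P4→Y8→C7→G4→DC: 18+8+14+11+7+20 = 78
DC→Z4→P4→Y8→G4→C7→DC: 18+8+14+18+7+13 = 78
DC→Z4→G4→C7→P4→Y8→DC: 18+12+7+3+14+24 = 78
DC→Z4→G4→C7→Y8→P4→DC: 18+12+7+11+14+16 = 78
… (46 more)
DC→Z4→Y8→C7→P4→G4→DC: 18+6+11+3+4+20 = 62  ← best
The minimum is 62.
One optimal route: DC → Z4 → Y8 → C7 → P4 → G4 → DC (or its reverse).

Minimum total distance: 62 blocks.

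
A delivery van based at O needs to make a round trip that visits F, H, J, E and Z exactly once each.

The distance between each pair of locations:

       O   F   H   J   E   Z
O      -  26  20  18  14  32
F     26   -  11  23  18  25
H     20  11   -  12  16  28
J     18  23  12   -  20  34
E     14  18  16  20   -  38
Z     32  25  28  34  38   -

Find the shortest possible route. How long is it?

Minimum total distance: 114.

O→F→H→J→E→Z→O: 26+11+12+20+38+32 = 139
O→F→H→J→Z→E→O: 26+11+12+34+38+14 = 135
O→F→H→E→J→Z→O: 26+11+16+20+34+32 = 139
O→F→H→E→Z→J→O: 26+11+16+38+34+18 = 143
O→F→H→Z→J→E→O: 26+11+28+34+20+14 = 133
O→F→H→Z→E→J→O: 26+11+28+38+20+18 = 141
O→F→J→H→E→Z→O: 26+23+12+16+38+32 = 147
O→F→J→H→Z→E→O: 26+23+12+28+38+14 = 141
O→F→J→E→H→Z→O: 26+23+20+16+28+32 = 145
O→F→J→E→Z→H→O: 26+23+20+38+28+20 = 155
O→F→J→Z→H→E→O: 26+23+34+28+16+14 = 141
O→F→J→Z→E→H→O: 26+23+34+38+16+20 = 157
O→F→E→H→J→Z→O: 26+18+16+12+34+32 = 138
O→F→E→H→Z→J→O: 26+18+16+28+34+18 = 140
… (46 more)
O→E→J→H→F→Z→O: 14+20+12+11+25+32 = 114  ← best
The minimum is 114.
One optimal route: O → E → J → H → F → Z → O (or its reverse).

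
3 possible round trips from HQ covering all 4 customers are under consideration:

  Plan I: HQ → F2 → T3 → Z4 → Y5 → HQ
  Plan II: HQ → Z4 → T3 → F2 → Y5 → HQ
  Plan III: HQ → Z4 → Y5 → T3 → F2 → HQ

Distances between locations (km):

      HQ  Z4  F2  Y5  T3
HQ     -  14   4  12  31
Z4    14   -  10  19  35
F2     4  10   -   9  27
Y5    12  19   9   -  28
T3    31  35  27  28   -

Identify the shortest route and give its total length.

92 km — Plan III is the shortest.

Plan I: 4 + 27 + 35 + 19 + 12 = 97
Plan II: 14 + 35 + 27 + 9 + 12 = 97
Plan III: 14 + 19 + 28 + 27 + 4 = 92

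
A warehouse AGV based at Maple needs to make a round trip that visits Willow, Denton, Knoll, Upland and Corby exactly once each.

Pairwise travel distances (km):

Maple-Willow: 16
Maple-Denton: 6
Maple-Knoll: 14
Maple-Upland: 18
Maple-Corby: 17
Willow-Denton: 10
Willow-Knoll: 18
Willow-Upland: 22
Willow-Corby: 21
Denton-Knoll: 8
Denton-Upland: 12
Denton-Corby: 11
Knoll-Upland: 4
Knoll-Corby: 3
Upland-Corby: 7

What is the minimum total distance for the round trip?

Maple - Willow - Denton - Knoll - Upland - Corby - Maple: 16+10+8+4+7+17 = 62
Maple - Willow - Denton - Knoll - Corby - Upland - Maple: 16+10+8+3+7+18 = 62
Maple - Willow - Denton - Upland - Knoll - Corby - Maple: 16+10+12+4+3+17 = 62
Maple - Willow - Denton - Upland - Corby - Knoll - Maple: 16+10+12+7+3+14 = 62
Maple - Willow - Denton - Corby - Knoll - Upland - Maple: 16+10+11+3+4+18 = 62
Maple - Willow - Denton - Corby - Upland - Knoll - Maple: 16+10+11+7+4+14 = 62
Maple - Willow - Knoll - Denton - Upland - Corby - Maple: 16+18+8+12+7+17 = 78
Maple - Willow - Knoll - Denton - Corby - Upland - Maple: 16+18+8+11+7+18 = 78
Maple - Willow - Knoll - Upland - Denton - Corby - Maple: 16+18+4+12+11+17 = 78
Maple - Willow - Knoll - Upland - Corby - Denton - Maple: 16+18+4+7+11+6 = 62
Maple - Willow - Knoll - Corby - Denton - Upland - Maple: 16+18+3+11+12+18 = 78
Maple - Willow - Knoll - Corby - Upland - Denton - Maple: 16+18+3+7+12+6 = 62
Maple - Willow - Upland - Denton - Knoll - Corby - Maple: 16+22+12+8+3+17 = 78
Maple - Willow - Upland - Denton - Corby - Knoll - Maple: 16+22+12+11+3+14 = 78
… (46 more)
The minimum is 62.
One optimal route: Maple → Willow → Denton → Knoll → Upland → Corby → Maple (or its reverse).

Shortest round trip = 62 km.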